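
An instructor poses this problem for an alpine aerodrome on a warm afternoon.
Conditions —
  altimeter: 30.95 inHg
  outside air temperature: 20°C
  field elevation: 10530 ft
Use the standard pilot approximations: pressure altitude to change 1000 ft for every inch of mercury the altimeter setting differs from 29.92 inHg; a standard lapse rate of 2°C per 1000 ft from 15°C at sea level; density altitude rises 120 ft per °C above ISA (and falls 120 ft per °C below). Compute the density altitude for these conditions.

12380 ft

Pressure altitude = 10530 + (29.92 − 30.95) × 1000 = 10530 + (-1030) = 9500 ft.
ISA temperature at 9500 ft = 15 − 2 × (9500/1000) = -4°C.
ISA deviation = 20 − (-4) = +24°C.
Density altitude = 9500 + 120 × (24) = 12380 ft.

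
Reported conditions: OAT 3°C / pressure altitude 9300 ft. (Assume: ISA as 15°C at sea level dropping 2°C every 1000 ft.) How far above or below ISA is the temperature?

ISA temperature at 9300 ft = 15 − 2 × (9300/1000) = -3.6°C.
Deviation = OAT − ISA = 3 − (-3.6) = +6.6°C.

ISA+6.6°C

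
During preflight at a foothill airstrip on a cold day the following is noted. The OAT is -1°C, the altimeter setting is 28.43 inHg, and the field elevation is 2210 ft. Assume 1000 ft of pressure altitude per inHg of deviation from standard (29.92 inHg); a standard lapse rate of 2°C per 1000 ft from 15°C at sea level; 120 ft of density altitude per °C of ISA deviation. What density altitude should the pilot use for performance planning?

Pressure altitude = 2210 + (29.92 − 28.43) × 1000 = 2210 + (+1490) = 3700 ft.
ISA temperature at 3700 ft = 15 − 2 × (3700/1000) = 7.6°C.
ISA deviation = -1 − 7.6 = -8.6°C.
Density altitude = 3700 + 120 × (-8.6) = 2668 ft.

2668 ft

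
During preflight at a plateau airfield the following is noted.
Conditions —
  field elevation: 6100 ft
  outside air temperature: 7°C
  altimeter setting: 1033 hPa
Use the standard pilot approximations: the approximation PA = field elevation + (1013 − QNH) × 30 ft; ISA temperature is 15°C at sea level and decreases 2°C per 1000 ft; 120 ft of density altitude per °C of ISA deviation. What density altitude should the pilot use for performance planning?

Pressure altitude = 6100 + (1013 − 1033) × 30 = 6100 + (-600) = 5500 ft.
ISA temperature at 5500 ft = 15 − 2 × (5500/1000) = 4°C.
ISA deviation = 7 − 4 = +3°C.
Density altitude = 5500 + 120 × (3) = 5860 ft.

5860 ft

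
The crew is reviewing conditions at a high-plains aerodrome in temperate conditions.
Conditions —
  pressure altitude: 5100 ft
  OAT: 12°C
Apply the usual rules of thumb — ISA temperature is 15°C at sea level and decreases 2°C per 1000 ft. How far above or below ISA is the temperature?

ISA temperature at 5100 ft = 15 − 2 × (5100/1000) = 4.8°C.
Deviation = OAT − ISA = 12 − 4.8 = +7.2°C.

ISA+7.2°C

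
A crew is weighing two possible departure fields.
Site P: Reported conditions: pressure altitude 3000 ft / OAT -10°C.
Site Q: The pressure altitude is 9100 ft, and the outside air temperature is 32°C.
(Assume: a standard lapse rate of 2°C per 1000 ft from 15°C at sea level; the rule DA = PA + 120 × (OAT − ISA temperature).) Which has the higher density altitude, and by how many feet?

Site P: ISA temp = 9°C, deviation -19°C, DA = 3000 + 120 × (-19) = 720 ft.
Site Q: ISA temp = -3.2°C, deviation +35.2°C, DA = 9100 + 120 × 35.2 = 13324 ft.
Site Q is higher by 13324 − 720 = 12604 ft.

Site Q by 12604 ft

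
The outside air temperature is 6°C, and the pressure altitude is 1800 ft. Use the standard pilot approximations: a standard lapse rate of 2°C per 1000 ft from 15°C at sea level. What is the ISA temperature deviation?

ISA temperature at 1800 ft = 15 − 2 × (1800/1000) = 11.4°C.
Deviation = OAT − ISA = 6 − 11.4 = -5.4°C.

ISA-5.4°C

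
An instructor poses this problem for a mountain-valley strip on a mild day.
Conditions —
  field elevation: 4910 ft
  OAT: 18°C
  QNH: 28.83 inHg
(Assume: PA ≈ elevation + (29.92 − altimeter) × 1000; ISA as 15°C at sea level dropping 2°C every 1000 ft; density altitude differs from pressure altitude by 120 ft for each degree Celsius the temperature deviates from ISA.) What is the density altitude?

Pressure altitude = 4910 + (29.92 − 28.83) × 1000 = 4910 + (+1090) = 6000 ft.
ISA temperature at 6000 ft = 15 − 2 × (6000/1000) = 3°C.
ISA deviation = 18 − 3 = +15°C.
Density altitude = 6000 + 120 × (15) = 7800 ft.

7800 ft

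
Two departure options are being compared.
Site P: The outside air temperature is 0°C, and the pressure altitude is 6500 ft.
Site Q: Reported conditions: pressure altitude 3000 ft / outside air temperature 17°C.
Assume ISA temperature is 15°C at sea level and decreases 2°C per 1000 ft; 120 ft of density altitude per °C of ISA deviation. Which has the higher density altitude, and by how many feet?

Site P by 2300 ft

Site P: ISA temp = 2°C, deviation -2°C, DA = 6500 + 120 × (-2) = 6260 ft.
Site Q: ISA temp = 9°C, deviation +8°C, DA = 3000 + 120 × 8 = 3960 ft.
Site P is higher by 6260 − 3960 = 2300 ft.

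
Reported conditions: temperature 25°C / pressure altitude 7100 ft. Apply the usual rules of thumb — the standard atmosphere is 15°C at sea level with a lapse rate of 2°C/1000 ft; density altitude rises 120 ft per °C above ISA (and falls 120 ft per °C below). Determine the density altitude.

10004 ft

ISA temperature at 7100 ft = 15 − 2 × (7100/1000) = 0.8°C.
ISA deviation = 25 − 0.8 = +24.2°C.
Density altitude = 7100 + 120 × (24.2) = 7100 + (+2904) = 10004 ft.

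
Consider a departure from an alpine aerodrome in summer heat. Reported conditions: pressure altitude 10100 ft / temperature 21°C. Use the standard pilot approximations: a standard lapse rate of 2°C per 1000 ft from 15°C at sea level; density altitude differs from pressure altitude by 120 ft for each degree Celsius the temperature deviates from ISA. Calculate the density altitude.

ISA temperature at 10100 ft = 15 − 2 × (10100/1000) = -5.2°C.
ISA deviation = 21 − (-5.2) = +26.2°C.
Density altitude = 10100 + 120 × (26.2) = 10100 + (+3144) = 13244 ft.

13244 ft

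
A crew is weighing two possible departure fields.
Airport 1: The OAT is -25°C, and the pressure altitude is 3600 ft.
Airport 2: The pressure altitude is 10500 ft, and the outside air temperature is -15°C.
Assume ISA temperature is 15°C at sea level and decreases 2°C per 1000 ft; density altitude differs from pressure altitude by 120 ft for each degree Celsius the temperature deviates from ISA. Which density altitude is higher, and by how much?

Airport 1: ISA temp = 7.8°C, deviation -32.8°C, DA = 3600 + 120 × (-32.8) = -336 ft.
Airport 2: ISA temp = -6°C, deviation -9°C, DA = 10500 + 120 × (-9) = 9420 ft.
Airport 2 is higher by 9420 − (-336) = 9756 ft.

Airport 2 by 9756 ft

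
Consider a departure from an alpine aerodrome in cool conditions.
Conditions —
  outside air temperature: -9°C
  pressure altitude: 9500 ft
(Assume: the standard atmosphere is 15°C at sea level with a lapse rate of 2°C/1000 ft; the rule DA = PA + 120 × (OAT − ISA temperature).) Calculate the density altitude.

8900 ft

ISA temperature at 9500 ft = 15 − 2 × (9500/1000) = -4°C.
ISA deviation = -9 − (-4) = -5°C.
Density altitude = 9500 + 120 × (-5) = 9500 + (-600) = 8900 ft.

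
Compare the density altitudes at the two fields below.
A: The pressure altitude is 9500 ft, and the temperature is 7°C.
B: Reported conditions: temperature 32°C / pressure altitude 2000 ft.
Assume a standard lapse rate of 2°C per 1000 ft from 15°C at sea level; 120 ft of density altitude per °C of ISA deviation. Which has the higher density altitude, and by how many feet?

A by 6300 ft

A: ISA temp = -4°C, deviation +11°C, DA = 9500 + 120 × 11 = 10820 ft.
B: ISA temp = 11°C, deviation +21°C, DA = 2000 + 120 × 21 = 4520 ft.
A is higher by 10820 − 4520 = 6300 ft.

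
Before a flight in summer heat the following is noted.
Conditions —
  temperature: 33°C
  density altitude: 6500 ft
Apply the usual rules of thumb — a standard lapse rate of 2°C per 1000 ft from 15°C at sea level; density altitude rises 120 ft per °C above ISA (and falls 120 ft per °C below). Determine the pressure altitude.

3500 ft

DA = PA + 120 × (OAT − (15 − 2·PA/1000)) = PA + 120·OAT − 1800 + 0.24·PA = 1.24·PA + 120·OAT − 1800.
So 1.24·PA = 6500 − 120 × 33 + 1800 = 4340.
PA = 4340 / 1.24 = 3500 ft.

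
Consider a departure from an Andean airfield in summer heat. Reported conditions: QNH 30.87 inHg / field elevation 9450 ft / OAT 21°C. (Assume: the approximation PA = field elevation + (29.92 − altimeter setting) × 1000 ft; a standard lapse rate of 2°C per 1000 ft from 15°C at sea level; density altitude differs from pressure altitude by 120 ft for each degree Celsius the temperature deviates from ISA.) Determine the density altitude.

Pressure altitude = 9450 + (29.92 − 30.87) × 1000 = 9450 + (-950) = 8500 ft.
ISA temperature at 8500 ft = 15 − 2 × (8500/1000) = -2°C.
ISA deviation = 21 − (-2) = +23°C.
Density altitude = 8500 + 120 × (23) = 11260 ft.

11260 ft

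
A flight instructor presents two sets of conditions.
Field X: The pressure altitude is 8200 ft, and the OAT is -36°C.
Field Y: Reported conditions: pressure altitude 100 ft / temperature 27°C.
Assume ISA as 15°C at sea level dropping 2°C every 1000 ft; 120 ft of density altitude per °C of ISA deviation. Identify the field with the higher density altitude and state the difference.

Field X: ISA temp = -1.4°C, deviation -34.6°C, DA = 8200 + 120 × (-34.6) = 4048 ft.
Field Y: ISA temp = 14.8°C, deviation +12.2°C, DA = 100 + 120 × 12.2 = 1564 ft.
Field X is higher by 4048 − 1564 = 2484 ft.

Field X by 2484 ft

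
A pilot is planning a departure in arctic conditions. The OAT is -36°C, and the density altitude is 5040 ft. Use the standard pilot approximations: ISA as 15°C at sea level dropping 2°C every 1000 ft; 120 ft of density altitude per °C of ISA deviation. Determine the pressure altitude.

DA = PA + 120 × (OAT − (15 − 2·PA/1000)) = PA + 120·OAT − 1800 + 0.24·PA = 1.24·PA + 120·OAT − 1800.
So 1.24·PA = 5040 − 120 × (-36) + 1800 = 11160.
PA = 11160 / 1.24 = 9000 ft.

9000 ft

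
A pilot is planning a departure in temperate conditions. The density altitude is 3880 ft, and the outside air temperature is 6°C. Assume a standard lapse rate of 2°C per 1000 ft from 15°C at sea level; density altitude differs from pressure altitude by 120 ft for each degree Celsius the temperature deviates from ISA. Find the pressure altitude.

DA = PA + 120 × (OAT − (15 − 2·PA/1000)) = PA + 120·OAT − 1800 + 0.24·PA = 1.24·PA + 120·OAT − 1800.
So 1.24·PA = 3880 − 120 × 6 + 1800 = 4960.
PA = 4960 / 1.24 = 4000 ft.

4000 ft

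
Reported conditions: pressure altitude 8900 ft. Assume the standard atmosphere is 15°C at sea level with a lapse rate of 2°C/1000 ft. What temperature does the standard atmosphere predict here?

ISA temperature = 15 − 2 × (8900/1000) = 15 − 17.8 = -2.8°C.

-2.8°C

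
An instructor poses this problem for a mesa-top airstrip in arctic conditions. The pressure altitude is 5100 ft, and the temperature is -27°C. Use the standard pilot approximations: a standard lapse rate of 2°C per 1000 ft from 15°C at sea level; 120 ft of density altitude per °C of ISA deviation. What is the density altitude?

ISA temperature at 5100 ft = 15 − 2 × (5100/1000) = 4.8°C.
ISA deviation = -27 − 4.8 = -31.8°C.
Density altitude = 5100 + 120 × (-31.8) = 5100 + (-3816) = 1284 ft.

1284 ft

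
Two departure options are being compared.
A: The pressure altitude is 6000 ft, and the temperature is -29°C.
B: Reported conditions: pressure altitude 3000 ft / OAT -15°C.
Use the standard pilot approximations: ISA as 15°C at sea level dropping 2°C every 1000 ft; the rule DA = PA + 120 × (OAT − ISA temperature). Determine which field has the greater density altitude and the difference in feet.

A: ISA temp = 3°C, deviation -32°C, DA = 6000 + 120 × (-32) = 2160 ft.
B: ISA temp = 9°C, deviation -24°C, DA = 3000 + 120 × (-24) = 120 ft.
A is higher by 2160 − 120 = 2040 ft.

A by 2040 ft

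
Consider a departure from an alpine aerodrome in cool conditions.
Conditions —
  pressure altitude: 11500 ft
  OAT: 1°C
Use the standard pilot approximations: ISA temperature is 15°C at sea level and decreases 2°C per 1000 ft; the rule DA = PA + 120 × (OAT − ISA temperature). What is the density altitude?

12580 ft

ISA temperature at 11500 ft = 15 − 2 × (11500/1000) = -8°C.
ISA deviation = 1 − (-8) = +9°C.
Density altitude = 11500 + 120 × (9) = 11500 + (+1080) = 12580 ft.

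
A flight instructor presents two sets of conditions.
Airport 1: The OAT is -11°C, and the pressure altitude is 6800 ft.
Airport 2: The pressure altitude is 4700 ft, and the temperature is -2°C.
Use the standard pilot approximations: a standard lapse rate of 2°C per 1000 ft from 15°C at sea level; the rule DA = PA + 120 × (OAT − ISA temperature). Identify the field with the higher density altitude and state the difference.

Airport 1: ISA temp = 1.4°C, deviation -12.4°C, DA = 6800 + 120 × (-12.4) = 5312 ft.
Airport 2: ISA temp = 5.6°C, deviation -7.6°C, DA = 4700 + 120 × (-7.6) = 3788 ft.
Airport 1 is higher by 5312 − 3788 = 1524 ft.

Airport 1 by 1524 ft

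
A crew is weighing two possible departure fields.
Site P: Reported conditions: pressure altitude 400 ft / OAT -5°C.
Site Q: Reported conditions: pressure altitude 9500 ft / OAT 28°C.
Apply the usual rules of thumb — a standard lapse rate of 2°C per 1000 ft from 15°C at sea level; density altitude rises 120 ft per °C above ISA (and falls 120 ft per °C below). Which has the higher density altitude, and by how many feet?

Site P: ISA temp = 14.2°C, deviation -19.2°C, DA = 400 + 120 × (-19.2) = -1904 ft.
Site Q: ISA temp = -4°C, deviation +32°C, DA = 9500 + 120 × 32 = 13340 ft.
Site Q is higher by 13340 − (-1904) = 15244 ft.

Site Q by 15244 ft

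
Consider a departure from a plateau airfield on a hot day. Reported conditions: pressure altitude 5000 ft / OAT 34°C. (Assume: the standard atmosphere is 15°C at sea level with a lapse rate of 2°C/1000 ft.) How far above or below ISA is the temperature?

ISA+29°C

ISA temperature at 5000 ft = 15 − 2 × (5000/1000) = 5°C.
Deviation = OAT − ISA = 34 − 5 = +29°C.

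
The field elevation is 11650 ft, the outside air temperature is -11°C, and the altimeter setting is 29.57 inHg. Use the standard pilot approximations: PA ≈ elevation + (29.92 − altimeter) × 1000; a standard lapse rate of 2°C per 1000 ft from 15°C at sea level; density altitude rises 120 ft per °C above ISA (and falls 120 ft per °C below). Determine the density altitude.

11760 ft

Pressure altitude = 11650 + (29.92 − 29.57) × 1000 = 11650 + (+350) = 12000 ft.
ISA temperature at 12000 ft = 15 − 2 × (12000/1000) = -9°C.
ISA deviation = -11 − (-9) = -2°C.
Density altitude = 12000 + 120 × (-2) = 11760 ft.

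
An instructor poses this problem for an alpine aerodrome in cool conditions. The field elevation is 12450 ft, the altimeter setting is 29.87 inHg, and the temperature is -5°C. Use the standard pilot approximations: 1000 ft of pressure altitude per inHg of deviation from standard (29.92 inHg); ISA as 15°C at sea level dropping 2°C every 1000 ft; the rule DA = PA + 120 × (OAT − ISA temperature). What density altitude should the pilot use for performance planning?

13100 ft

Pressure altitude = 12450 + (29.92 − 29.87) × 1000 = 12450 + (+50) = 12500 ft.
ISA temperature at 12500 ft = 15 − 2 × (12500/1000) = -10°C.
ISA deviation = -5 − (-10) = +5°C.
Density altitude = 12500 + 120 × (5) = 13100 ft.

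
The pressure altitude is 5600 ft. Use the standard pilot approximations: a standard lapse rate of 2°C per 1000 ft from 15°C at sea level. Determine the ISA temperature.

3.8°C

ISA temperature = 15 − 2 × (5600/1000) = 15 − 11.2 = 3.8°C.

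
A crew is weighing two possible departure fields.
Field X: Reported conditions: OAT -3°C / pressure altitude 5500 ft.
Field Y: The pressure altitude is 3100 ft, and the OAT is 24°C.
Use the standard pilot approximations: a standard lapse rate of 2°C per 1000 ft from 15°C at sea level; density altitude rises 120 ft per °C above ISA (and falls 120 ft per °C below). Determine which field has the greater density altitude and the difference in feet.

Field Y by 264 ft

Field X: ISA temp = 4°C, deviation -7°C, DA = 5500 + 120 × (-7) = 4660 ft.
Field Y: ISA temp = 8.8°C, deviation +15.2°C, DA = 3100 + 120 × 15.2 = 4924 ft.
Field Y is higher by 4924 − 4660 = 264 ft.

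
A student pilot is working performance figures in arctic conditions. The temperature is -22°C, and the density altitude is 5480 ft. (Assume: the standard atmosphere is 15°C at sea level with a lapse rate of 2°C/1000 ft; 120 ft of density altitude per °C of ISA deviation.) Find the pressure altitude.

DA = PA + 120 × (OAT − (15 − 2·PA/1000)) = PA + 120·OAT − 1800 + 0.24·PA = 1.24·PA + 120·OAT − 1800.
So 1.24·PA = 5480 − 120 × (-22) + 1800 = 9920.
PA = 9920 / 1.24 = 8000 ft.

8000 ft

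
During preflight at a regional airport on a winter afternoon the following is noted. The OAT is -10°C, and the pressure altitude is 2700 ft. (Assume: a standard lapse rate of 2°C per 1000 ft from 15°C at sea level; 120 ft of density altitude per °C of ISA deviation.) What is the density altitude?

ISA temperature at 2700 ft = 15 − 2 × (2700/1000) = 9.6°C.
ISA deviation = -10 − 9.6 = -19.6°C.
Density altitude = 2700 + 120 × (-19.6) = 2700 + (-2352) = 348 ft.

348 ft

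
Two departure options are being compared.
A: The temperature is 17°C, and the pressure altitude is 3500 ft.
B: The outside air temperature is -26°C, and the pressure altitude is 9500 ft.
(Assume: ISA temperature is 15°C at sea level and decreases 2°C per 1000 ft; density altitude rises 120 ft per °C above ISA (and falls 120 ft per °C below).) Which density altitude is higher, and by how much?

B by 2280 ft

A: ISA temp = 8°C, deviation +9°C, DA = 3500 + 120 × 9 = 4580 ft.
B: ISA temp = -4°C, deviation -22°C, DA = 9500 + 120 × (-22) = 6860 ft.
B is higher by 6860 − 4580 = 2280 ft.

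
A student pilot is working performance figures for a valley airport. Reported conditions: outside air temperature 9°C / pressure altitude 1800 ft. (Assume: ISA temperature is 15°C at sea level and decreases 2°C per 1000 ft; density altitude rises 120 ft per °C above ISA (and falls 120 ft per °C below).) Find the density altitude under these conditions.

ISA temperature at 1800 ft = 15 − 2 × (1800/1000) = 11.4°C.
ISA deviation = 9 − 11.4 = -2.4°C.
Density altitude = 1800 + 120 × (-2.4) = 1800 + (-288) = 1512 ft.

1512 ft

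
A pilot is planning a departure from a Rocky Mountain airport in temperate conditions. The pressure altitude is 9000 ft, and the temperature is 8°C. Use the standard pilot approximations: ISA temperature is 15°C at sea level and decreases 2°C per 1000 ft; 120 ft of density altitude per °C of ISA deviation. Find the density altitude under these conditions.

ISA temperature at 9000 ft = 15 − 2 × (9000/1000) = -3°C.
ISA deviation = 8 − (-3) = +11°C.
Density altitude = 9000 + 120 × (11) = 9000 + (+1320) = 10320 ft.

10320 ft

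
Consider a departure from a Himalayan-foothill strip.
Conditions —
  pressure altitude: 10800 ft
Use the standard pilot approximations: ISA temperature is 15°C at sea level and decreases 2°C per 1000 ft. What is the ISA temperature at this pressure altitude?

-6.6°C

ISA temperature = 15 − 2 × (10800/1000) = 15 − 21.6 = -6.6°C.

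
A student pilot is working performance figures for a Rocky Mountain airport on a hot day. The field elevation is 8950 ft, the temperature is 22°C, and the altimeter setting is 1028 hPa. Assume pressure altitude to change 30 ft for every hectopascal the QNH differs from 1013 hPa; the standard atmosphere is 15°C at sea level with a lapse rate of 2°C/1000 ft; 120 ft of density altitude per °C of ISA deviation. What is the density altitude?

Pressure altitude = 8950 + (1013 − 1028) × 30 = 8950 + (-450) = 8500 ft.
ISA temperature at 8500 ft = 15 − 2 × (8500/1000) = -2°C.
ISA deviation = 22 − (-2) = +24°C.
Density altitude = 8500 + 120 × (24) = 11380 ft.

11380 ft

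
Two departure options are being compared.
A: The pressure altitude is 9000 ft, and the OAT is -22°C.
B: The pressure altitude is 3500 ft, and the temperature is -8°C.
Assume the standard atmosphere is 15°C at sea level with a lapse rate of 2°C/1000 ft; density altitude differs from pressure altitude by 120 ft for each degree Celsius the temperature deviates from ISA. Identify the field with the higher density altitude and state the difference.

A: ISA temp = -3°C, deviation -19°C, DA = 9000 + 120 × (-19) = 6720 ft.
B: ISA temp = 8°C, deviation -16°C, DA = 3500 + 120 × (-16) = 1580 ft.
A is higher by 6720 − 1580 = 5140 ft.

A by 5140 ft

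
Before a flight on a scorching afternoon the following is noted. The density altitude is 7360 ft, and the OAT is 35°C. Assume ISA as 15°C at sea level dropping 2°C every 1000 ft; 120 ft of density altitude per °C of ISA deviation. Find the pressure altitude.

DA = PA + 120 × (OAT − (15 − 2·PA/1000)) = PA + 120·OAT − 1800 + 0.24·PA = 1.24·PA + 120·OAT − 1800.
So 1.24·PA = 7360 − 120 × 35 + 1800 = 4960.
PA = 4960 / 1.24 = 4000 ft.

4000 ft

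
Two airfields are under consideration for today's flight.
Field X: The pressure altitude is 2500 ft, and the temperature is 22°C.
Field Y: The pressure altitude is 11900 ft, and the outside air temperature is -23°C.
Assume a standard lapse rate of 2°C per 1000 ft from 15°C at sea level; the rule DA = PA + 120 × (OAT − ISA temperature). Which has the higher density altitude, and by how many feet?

Field X: ISA temp = 10°C, deviation +12°C, DA = 2500 + 120 × 12 = 3940 ft.
Field Y: ISA temp = -8.8°C, deviation -14.2°C, DA = 11900 + 120 × (-14.2) = 10196 ft.
Field Y is higher by 10196 − 3940 = 6256 ft.

Field Y by 6256 ft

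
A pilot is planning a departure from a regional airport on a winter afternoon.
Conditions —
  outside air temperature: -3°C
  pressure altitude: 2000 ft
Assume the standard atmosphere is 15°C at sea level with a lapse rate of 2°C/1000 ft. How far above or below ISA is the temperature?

ISA temperature at 2000 ft = 15 − 2 × (2000/1000) = 11°C.
Deviation = OAT − ISA = -3 − 11 = -14°C.

ISA-14°C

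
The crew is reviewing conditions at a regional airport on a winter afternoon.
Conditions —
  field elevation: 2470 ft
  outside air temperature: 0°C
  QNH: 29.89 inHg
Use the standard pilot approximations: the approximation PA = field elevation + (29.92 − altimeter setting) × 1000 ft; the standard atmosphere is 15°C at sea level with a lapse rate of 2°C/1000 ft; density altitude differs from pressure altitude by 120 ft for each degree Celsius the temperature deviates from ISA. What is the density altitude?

Pressure altitude = 2470 + (29.92 − 29.89) × 1000 = 2470 + (+30) = 2500 ft.
ISA temperature at 2500 ft = 15 − 2 × (2500/1000) = 10°C.
ISA deviation = 0 − 10 = -10°C.
Density altitude = 2500 + 120 × (-10) = 1300 ft.

1300 ft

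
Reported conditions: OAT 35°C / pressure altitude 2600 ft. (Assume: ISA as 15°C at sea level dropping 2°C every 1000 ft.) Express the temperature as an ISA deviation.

ISA+25.2°C

ISA temperature at 2600 ft = 15 − 2 × (2600/1000) = 9.8°C.
Deviation = OAT − ISA = 35 − 9.8 = +25.2°C.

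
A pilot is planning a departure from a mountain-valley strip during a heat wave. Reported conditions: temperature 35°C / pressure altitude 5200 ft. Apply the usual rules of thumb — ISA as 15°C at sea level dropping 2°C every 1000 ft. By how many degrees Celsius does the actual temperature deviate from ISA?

ISA+30.4°C

ISA temperature at 5200 ft = 15 − 2 × (5200/1000) = 4.6°C.
Deviation = OAT − ISA = 35 − 4.6 = +30.4°C.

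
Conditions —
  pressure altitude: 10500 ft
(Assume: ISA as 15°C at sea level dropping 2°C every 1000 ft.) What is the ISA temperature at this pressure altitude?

-6°C

ISA temperature = 15 − 2 × (10500/1000) = 15 − 21 = -6°C.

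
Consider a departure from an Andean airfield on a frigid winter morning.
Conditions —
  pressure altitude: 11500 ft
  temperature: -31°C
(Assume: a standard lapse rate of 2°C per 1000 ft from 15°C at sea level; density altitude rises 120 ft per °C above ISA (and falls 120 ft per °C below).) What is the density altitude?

8740 ft

ISA temperature at 11500 ft = 15 − 2 × (11500/1000) = -8°C.
ISA deviation = -31 − (-8) = -23°C.
Density altitude = 11500 + 120 × (-23) = 11500 + (-2760) = 8740 ft.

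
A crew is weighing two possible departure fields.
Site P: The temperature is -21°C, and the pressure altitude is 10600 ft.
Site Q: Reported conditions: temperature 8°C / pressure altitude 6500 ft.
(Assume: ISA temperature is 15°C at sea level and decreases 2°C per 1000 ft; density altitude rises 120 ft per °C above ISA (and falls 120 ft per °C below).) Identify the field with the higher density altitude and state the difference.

Site P: ISA temp = -6.2°C, deviation -14.8°C, DA = 10600 + 120 × (-14.8) = 8824 ft.
Site Q: ISA temp = 2°C, deviation +6°C, DA = 6500 + 120 × 6 = 7220 ft.
Site P is higher by 8824 − 7220 = 1604 ft.

Site P by 1604 ft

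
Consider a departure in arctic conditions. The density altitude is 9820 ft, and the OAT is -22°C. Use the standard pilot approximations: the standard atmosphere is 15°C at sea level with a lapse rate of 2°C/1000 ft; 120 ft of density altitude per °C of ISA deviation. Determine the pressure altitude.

11500 ft

DA = PA + 120 × (OAT − (15 − 2·PA/1000)) = PA + 120·OAT − 1800 + 0.24·PA = 1.24·PA + 120·OAT − 1800.
So 1.24·PA = 9820 − 120 × (-22) + 1800 = 14260.
PA = 14260 / 1.24 = 11500 ft.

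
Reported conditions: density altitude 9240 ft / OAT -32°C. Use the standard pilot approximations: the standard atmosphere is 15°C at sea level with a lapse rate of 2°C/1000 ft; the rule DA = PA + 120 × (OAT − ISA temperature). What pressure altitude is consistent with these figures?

DA = PA + 120 × (OAT − (15 − 2·PA/1000)) = PA + 120·OAT − 1800 + 0.24·PA = 1.24·PA + 120·OAT − 1800.
So 1.24·PA = 9240 − 120 × (-32) + 1800 = 14880.
PA = 14880 / 1.24 = 12000 ft.

12000 ft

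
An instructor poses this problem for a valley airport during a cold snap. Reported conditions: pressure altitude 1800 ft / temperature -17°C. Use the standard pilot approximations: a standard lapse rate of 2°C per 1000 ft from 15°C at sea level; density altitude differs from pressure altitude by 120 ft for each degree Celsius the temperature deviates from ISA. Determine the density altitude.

-1608 ft

ISA temperature at 1800 ft = 15 − 2 × (1800/1000) = 11.4°C.
ISA deviation = -17 − 11.4 = -28.4°C.
Density altitude = 1800 + 120 × (-28.4) = 1800 + (-3408) = -1608 ft.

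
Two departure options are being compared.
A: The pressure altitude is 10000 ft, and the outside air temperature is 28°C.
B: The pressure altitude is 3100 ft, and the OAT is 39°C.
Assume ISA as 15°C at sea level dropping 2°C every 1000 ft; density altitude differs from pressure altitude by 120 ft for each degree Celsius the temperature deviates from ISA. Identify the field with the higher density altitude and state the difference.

A by 7236 ft

A: ISA temp = -5°C, deviation +33°C, DA = 10000 + 120 × 33 = 13960 ft.
B: ISA temp = 8.8°C, deviation +30.2°C, DA = 3100 + 120 × 30.2 = 6724 ft.
A is higher by 13960 − 6724 = 7236 ft.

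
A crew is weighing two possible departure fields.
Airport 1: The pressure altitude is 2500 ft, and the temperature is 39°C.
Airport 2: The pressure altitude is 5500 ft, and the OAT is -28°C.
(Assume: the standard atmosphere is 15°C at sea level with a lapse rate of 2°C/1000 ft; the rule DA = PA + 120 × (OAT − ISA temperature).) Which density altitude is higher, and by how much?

Airport 1: ISA temp = 10°C, deviation +29°C, DA = 2500 + 120 × 29 = 5980 ft.
Airport 2: ISA temp = 4°C, deviation -32°C, DA = 5500 + 120 × (-32) = 1660 ft.
Airport 1 is higher by 5980 − 1660 = 4320 ft.

Airport 1 by 4320 ft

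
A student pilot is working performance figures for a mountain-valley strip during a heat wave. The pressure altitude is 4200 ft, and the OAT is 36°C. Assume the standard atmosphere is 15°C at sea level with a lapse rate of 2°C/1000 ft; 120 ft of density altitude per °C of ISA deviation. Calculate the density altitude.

ISA temperature at 4200 ft = 15 − 2 × (4200/1000) = 6.6°C.
ISA deviation = 36 − 6.6 = +29.4°C.
Density altitude = 4200 + 120 × (29.4) = 4200 + (+3528) = 7728 ft.

7728 ft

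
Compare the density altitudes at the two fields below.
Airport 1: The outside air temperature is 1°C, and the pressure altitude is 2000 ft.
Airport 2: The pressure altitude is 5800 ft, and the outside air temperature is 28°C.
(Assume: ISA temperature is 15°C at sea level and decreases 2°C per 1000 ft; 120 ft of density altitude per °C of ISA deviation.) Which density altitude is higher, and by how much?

Airport 2 by 7952 ft

Airport 1: ISA temp = 11°C, deviation -10°C, DA = 2000 + 120 × (-10) = 800 ft.
Airport 2: ISA temp = 3.4°C, deviation +24.6°C, DA = 5800 + 120 × 24.6 = 8752 ft.
Airport 2 is higher by 8752 − 800 = 7952 ft.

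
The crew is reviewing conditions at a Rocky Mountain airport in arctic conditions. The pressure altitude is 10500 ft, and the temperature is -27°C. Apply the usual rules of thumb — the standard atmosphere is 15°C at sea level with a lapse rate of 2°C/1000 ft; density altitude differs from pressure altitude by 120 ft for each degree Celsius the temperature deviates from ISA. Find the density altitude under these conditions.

ISA temperature at 10500 ft = 15 − 2 × (10500/1000) = -6°C.
ISA deviation = -27 − (-6) = -21°C.
Density altitude = 10500 + 120 × (-21) = 10500 + (-2520) = 7980 ft.

7980 ft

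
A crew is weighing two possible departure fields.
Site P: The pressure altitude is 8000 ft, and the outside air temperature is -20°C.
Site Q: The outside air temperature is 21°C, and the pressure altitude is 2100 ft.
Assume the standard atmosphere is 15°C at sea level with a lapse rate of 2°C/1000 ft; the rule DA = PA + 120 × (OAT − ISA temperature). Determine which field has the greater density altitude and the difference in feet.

Site P: ISA temp = -1°C, deviation -19°C, DA = 8000 + 120 × (-19) = 5720 ft.
Site Q: ISA temp = 10.8°C, deviation +10.2°C, DA = 2100 + 120 × 10.2 = 3324 ft.
Site P is higher by 5720 − 3324 = 2396 ft.

Site P by 2396 ft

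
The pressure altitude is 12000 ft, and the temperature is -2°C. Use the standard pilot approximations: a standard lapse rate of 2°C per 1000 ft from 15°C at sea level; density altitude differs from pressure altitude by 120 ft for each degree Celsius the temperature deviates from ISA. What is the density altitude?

ISA temperature at 12000 ft = 15 − 2 × (12000/1000) = -9°C.
ISA deviation = -2 − (-9) = +7°C.
Density altitude = 12000 + 120 × (7) = 12000 + (+840) = 12840 ft.

12840 ft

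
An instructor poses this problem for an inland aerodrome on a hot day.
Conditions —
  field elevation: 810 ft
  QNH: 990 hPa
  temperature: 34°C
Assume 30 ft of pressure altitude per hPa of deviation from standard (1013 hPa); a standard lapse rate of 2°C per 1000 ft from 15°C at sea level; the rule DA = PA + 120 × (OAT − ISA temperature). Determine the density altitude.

Pressure altitude = 810 + (1013 − 990) × 30 = 810 + (+690) = 1500 ft.
ISA temperature at 1500 ft = 15 − 2 × (1500/1000) = 12°C.
ISA deviation = 34 − 12 = +22°C.
Density altitude = 1500 + 120 × (22) = 4140 ft.

4140 ft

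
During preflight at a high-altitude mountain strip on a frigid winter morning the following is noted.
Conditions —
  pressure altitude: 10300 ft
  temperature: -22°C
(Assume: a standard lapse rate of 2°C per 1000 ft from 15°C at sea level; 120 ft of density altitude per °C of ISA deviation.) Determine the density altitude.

8332 ft

ISA temperature at 10300 ft = 15 − 2 × (10300/1000) = -5.6°C.
ISA deviation = -22 − (-5.6) = -16.4°C.
Density altitude = 10300 + 120 × (-16.4) = 10300 + (-1968) = 8332 ft.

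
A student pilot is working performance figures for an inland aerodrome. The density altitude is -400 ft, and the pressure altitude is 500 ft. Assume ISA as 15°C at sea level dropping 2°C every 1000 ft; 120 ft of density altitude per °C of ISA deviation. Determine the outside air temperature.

Density altitude − pressure altitude = -400 − 500 = -900 ft.
At 120 ft/°C that is an ISA deviation of -900/120 = -7.5°C.
ISA temperature at 500 ft = 15 − 2 × (500/1000) = 14°C.
OAT = ISA + deviation = 14 + (-7.5) = 6.5°C.

6.5°C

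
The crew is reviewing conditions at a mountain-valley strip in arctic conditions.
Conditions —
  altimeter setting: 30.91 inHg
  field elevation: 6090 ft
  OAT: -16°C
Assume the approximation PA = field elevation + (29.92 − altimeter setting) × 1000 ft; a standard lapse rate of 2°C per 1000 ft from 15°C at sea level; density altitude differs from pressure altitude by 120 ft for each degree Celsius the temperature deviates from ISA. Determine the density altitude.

Pressure altitude = 6090 + (29.92 − 30.91) × 1000 = 6090 + (-990) = 5100 ft.
ISA temperature at 5100 ft = 15 − 2 × (5100/1000) = 4.8°C.
ISA deviation = -16 − 4.8 = -20.8°C.
Density altitude = 5100 + 120 × (-20.8) = 2604 ft.

2604 ft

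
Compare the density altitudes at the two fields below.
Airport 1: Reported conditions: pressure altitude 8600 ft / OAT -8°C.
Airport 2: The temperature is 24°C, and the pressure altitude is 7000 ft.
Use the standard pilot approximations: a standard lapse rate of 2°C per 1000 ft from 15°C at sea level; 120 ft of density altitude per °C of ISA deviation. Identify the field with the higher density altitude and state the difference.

Airport 1: ISA temp = -2.2°C, deviation -5.8°C, DA = 8600 + 120 × (-5.8) = 7904 ft.
Airport 2: ISA temp = 1°C, deviation +23°C, DA = 7000 + 120 × 23 = 9760 ft.
Airport 2 is higher by 9760 − 7904 = 1856 ft.

Airport 2 by 1856 ft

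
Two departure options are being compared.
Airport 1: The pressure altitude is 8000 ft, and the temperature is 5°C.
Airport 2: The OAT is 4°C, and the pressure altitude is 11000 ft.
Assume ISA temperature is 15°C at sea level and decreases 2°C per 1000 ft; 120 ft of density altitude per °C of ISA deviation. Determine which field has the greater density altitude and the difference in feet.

Airport 1: ISA temp = -1°C, deviation +6°C, DA = 8000 + 120 × 6 = 8720 ft.
Airport 2: ISA temp = -7°C, deviation +11°C, DA = 11000 + 120 × 11 = 12320 ft.
Airport 2 is higher by 12320 − 8720 = 3600 ft.

Airport 2 by 3600 ft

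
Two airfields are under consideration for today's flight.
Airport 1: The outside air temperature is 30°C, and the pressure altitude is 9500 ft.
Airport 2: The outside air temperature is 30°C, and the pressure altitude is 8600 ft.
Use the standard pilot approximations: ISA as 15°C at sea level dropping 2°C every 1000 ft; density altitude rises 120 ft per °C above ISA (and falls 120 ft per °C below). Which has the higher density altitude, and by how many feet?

Airport 1 by 1116 ft

Airport 1: ISA temp = -4°C, deviation +34°C, DA = 9500 + 120 × 34 = 13580 ft.
Airport 2: ISA temp = -2.2°C, deviation +32.2°C, DA = 8600 + 120 × 32.2 = 12464 ft.
Airport 1 is higher by 13580 − 12464 = 1116 ft.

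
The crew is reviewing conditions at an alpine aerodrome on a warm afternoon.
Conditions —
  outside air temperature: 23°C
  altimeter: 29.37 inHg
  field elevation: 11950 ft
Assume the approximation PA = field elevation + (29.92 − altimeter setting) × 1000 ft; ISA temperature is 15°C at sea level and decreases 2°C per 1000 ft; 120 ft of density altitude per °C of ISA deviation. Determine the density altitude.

16460 ft

Pressure altitude = 11950 + (29.92 − 29.37) × 1000 = 11950 + (+550) = 12500 ft.
ISA temperature at 12500 ft = 15 − 2 × (12500/1000) = -10°C.
ISA deviation = 23 − (-10) = +33°C.
Density altitude = 12500 + 120 × (33) = 16460 ft.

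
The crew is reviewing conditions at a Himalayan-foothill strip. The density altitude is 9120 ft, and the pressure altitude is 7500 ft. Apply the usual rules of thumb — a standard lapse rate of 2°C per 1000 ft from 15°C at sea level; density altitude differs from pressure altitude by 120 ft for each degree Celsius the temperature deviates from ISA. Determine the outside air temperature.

Density altitude − pressure altitude = 9120 − 7500 = +1620 ft.
At 120 ft/°C that is an ISA deviation of 1620/120 = +13.5°C.
ISA temperature at 7500 ft = 15 − 2 × (7500/1000) = 0°C.
OAT = ISA + deviation = 0 + (+13.5) = 13.5°C.

13.5°C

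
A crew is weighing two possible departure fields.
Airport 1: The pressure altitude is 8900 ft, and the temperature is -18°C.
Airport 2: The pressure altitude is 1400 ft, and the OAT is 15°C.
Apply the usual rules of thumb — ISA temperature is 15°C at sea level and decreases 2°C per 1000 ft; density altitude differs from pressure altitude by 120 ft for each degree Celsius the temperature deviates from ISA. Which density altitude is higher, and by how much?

Airport 1 by 5340 ft

Airport 1: ISA temp = -2.8°C, deviation -15.2°C, DA = 8900 + 120 × (-15.2) = 7076 ft.
Airport 2: ISA temp = 12.2°C, deviation +2.8°C, DA = 1400 + 120 × 2.8 = 1736 ft.
Airport 1 is higher by 7076 − 1736 = 5340 ft.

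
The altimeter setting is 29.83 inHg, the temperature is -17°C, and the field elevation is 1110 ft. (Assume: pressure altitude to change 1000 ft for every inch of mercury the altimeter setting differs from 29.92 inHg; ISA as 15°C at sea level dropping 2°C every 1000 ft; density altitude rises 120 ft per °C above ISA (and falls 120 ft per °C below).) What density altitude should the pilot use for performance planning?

Pressure altitude = 1110 + (29.92 − 29.83) × 1000 = 1110 + (+90) = 1200 ft.
ISA temperature at 1200 ft = 15 − 2 × (1200/1000) = 12.6°C.
ISA deviation = -17 − 12.6 = -29.6°C.
Density altitude = 1200 + 120 × (-29.6) = -2352 ft.

-2352 ft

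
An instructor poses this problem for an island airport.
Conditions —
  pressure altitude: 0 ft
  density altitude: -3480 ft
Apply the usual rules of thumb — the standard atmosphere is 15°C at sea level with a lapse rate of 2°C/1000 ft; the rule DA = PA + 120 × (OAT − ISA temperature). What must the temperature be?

-14°C

Density altitude − pressure altitude = -3480 − 0 = -3480 ft.
At 120 ft/°C that is an ISA deviation of -3480/120 = -29°C.
ISA temperature at 0 ft = 15 − 2 × (0/1000) = 15°C.
OAT = ISA + deviation = 15 + (-29) = -14°C.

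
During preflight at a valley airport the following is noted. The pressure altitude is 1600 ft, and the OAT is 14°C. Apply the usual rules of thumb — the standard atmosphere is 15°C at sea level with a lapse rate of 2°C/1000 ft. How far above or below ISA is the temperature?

ISA+2.2°C

ISA temperature at 1600 ft = 15 − 2 × (1600/1000) = 11.8°C.
Deviation = OAT − ISA = 14 − 11.8 = +2.2°C.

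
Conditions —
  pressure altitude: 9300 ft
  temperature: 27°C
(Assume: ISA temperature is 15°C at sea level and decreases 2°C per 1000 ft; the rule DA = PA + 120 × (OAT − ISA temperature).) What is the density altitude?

ISA temperature at 9300 ft = 15 − 2 × (9300/1000) = -3.6°C.
ISA deviation = 27 − (-3.6) = +30.6°C.
Density altitude = 9300 + 120 × (30.6) = 9300 + (+3672) = 12972 ft.

12972 ft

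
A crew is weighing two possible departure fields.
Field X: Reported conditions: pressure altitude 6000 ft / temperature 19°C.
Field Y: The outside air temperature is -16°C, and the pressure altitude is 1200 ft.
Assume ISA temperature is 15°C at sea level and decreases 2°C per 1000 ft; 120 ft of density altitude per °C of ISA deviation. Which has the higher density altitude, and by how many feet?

Field X by 10152 ft

Field X: ISA temp = 3°C, deviation +16°C, DA = 6000 + 120 × 16 = 7920 ft.
Field Y: ISA temp = 12.6°C, deviation -28.6°C, DA = 1200 + 120 × (-28.6) = -2232 ft.
Field X is higher by 7920 − (-2232) = 10152 ft.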